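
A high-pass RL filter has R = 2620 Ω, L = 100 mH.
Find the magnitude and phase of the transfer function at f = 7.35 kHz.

Step 1 — Angular frequency: ω = 2π·7350 = 4.618e+04 rad/s.
Step 2 — Transfer function: H(jω) = jωL/(R + jωL).
Step 3 — Numerator jωL = j·4618; denominator R + jωL = 2620 + j4618.
Step 4 — H = 0.7565 + j0.4292.
Step 5 — Magnitude: |H| = 0.8698 (-1.2 dB); phase: φ = 29.6°.

|H| = 0.8698 (-1.2 dB), φ = 29.6°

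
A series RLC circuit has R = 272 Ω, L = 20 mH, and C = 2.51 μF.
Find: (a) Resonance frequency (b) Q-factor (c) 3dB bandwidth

Step 1 — Resonance condition Im(Z)=0 gives ω₀ = 1/√(LC).
Step 2 — ω₀ = 1/√(0.02·2.51e-06) = 4463 rad/s.
Step 3 — f₀ = ω₀/(2π) = 710.3 Hz.
Step 4 — Series Q: Q = ω₀L/R = 4463·0.02/272 = 0.3282.
Step 5 — 3dB bandwidth: Δω = ω₀/Q = 1.36e+04 rad/s; BW = Δω/(2π) = 2165 Hz.

(a) f₀ = 710.3 Hz  (b) Q = 0.3282  (c) BW = 2165 Hz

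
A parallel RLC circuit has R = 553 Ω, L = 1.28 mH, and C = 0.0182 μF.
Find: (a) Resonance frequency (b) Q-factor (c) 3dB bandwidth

Step 1 — Resonance: ω₀ = 1/√(LC) = 1/√(0.00128·1.82e-08) = 2.072e+05 rad/s.
Step 2 — f₀ = ω₀/(2π) = 3.297e+04 Hz.
Step 3 — Parallel Q: Q = R/(ω₀L) = 553/(2.072e+05·0.00128) = 2.085.
Step 4 — Bandwidth: Δω = ω₀/Q = 9.936e+04 rad/s; BW = Δω/(2π) = 1.581e+04 Hz.

(a) f₀ = 3.297e+04 Hz  (b) Q = 2.085  (c) BW = 1.581e+04 Hz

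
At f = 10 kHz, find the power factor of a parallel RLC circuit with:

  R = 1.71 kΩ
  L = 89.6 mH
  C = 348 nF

Step 1 — Angular frequency: ω = 2π·f = 2π·1e+04 = 6.283e+04 rad/s.
Step 2 — Component impedances:
  R: Z = R = 1710 Ω
  L: Z = jωL = j·6.283e+04·0.0896 = 0 + j5630 Ω
  C: Z = 1/(jωC) = -j/(ω·C) = 0 - j45.73 Ω
Step 3 — Parallel combination: 1/Z_total = 1/R + 1/L + 1/C; Z_total = 1.242 - j46.08 Ω = 46.09∠-88.5° Ω.
Step 4 — Power factor: PF = cos(φ) = Re(Z)/|Z| = 1.242/46.09 = 0.02695.
Step 5 — Type: Im(Z) = -46.08 ⇒ leading (phase φ = -88.5°).

PF = 0.02695 (leading, φ = -88.5°)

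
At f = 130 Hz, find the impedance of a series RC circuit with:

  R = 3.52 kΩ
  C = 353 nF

Step 1 — Angular frequency: ω = 2π·f = 2π·130 = 816.8 rad/s.
Step 2 — Component impedances:
  R: Z = R = 3520 Ω
  C: Z = 1/(jωC) = -j/(ω·C) = 0 - j3468 Ω
Step 3 — Series combination: Z_total = R + C = 3520 - j3468 Ω = 4942∠-44.6° Ω.

Z = 3520 - j3468 Ω = 4942∠-44.6° Ω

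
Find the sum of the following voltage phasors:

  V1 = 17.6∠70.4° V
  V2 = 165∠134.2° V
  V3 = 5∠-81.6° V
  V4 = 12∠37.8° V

Step 1 — Convert each phasor to rectangular form:
  V1 = 17.6·(cos(70.4°) + j·sin(70.4°)) = 5.904 + j16.58 V
  V2 = 165·(cos(134.2°) + j·sin(134.2°)) = -115 + j118.3 V
  V3 = 5·(cos(-81.6°) + j·sin(-81.6°)) = 0.7304 - j4.946 V
  V4 = 12·(cos(37.8°) + j·sin(37.8°)) = 9.482 + j7.355 V
Step 2 — Sum components: V_total = -98.92 + j137.3 V.
Step 3 — Convert to polar: |V_total| = 169.2 V, ∠V_total = 125.8°.

V_total = 169.2∠125.8° V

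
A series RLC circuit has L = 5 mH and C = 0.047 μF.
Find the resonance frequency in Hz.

Step 1 — Resonance condition Im(Z)=0 gives ω₀ = 1/√(LC).
Step 2 — ω₀ = 1/√(0.005·4.7e-08) = 6.523e+04 rad/s.
Step 3 — f₀ = ω₀/(2π) = 1.038e+04 Hz.

f₀ = 1.038e+04 Hz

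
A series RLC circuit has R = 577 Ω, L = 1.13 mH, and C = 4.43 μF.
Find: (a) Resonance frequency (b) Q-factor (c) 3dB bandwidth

Step 1 — Resonance condition Im(Z)=0 gives ω₀ = 1/√(LC).
Step 2 — ω₀ = 1/√(0.00113·4.43e-06) = 1.413e+04 rad/s.
Step 3 — f₀ = ω₀/(2π) = 2249 Hz.
Step 4 — Series Q: Q = ω₀L/R = 1.413e+04·0.00113/577 = 0.02768.
Step 5 — 3dB bandwidth: Δω = ω₀/Q = 5.106e+05 rad/s; BW = Δω/(2π) = 8.127e+04 Hz.

(a) f₀ = 2249 Hz  (b) Q = 0.02768  (c) BW = 8.127e+04 Hz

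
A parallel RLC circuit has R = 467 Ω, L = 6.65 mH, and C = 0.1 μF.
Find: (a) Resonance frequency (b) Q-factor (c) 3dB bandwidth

Step 1 — Resonance: ω₀ = 1/√(LC) = 1/√(0.00665·1e-07) = 3.878e+04 rad/s.
Step 2 — f₀ = ω₀/(2π) = 6172 Hz.
Step 3 — Parallel Q: Q = R/(ω₀L) = 467/(3.878e+04·0.00665) = 1.811.
Step 4 — Bandwidth: Δω = ω₀/Q = 2.141e+04 rad/s; BW = Δω/(2π) = 3408 Hz.

(a) f₀ = 6172 Hz  (b) Q = 1.811  (c) BW = 3408 Hz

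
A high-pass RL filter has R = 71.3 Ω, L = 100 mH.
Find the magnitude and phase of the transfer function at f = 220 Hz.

Step 1 — Angular frequency: ω = 2π·220 = 1382 rad/s.
Step 2 — Transfer function: H(jω) = jωL/(R + jωL).
Step 3 — Numerator jωL = j·138.2; denominator R + jωL = 71.3 + j138.2.
Step 4 — H = 0.7899 + j0.4074.
Step 5 — Magnitude: |H| = 0.8887 (-1.0 dB); phase: φ = 27.3°.

|H| = 0.8887 (-1.0 dB), φ = 27.3°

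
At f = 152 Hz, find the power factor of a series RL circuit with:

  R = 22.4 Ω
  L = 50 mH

Step 1 — Angular frequency: ω = 2π·f = 2π·152 = 955 rad/s.
Step 2 — Component impedances:
  R: Z = R = 22.4 Ω
  L: Z = jωL = j·955·0.05 = 0 + j47.75 Ω
Step 3 — Series combination: Z_total = R + L = 22.4 + j47.75 Ω = 52.74∠64.9° Ω.
Step 4 — Power factor: PF = cos(φ) = Re(Z)/|Z| = 22.4/52.74 = 0.4247.
Step 5 — Type: Im(Z) = 47.75 ⇒ lagging (phase φ = 64.9°).

PF = 0.4247 (lagging, φ = 64.9°)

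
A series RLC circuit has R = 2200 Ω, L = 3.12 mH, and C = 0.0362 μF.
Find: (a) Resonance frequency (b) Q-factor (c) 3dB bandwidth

Step 1 — Resonance condition Im(Z)=0 gives ω₀ = 1/√(LC).
Step 2 — ω₀ = 1/√(0.00312·3.62e-08) = 9.41e+04 rad/s.
Step 3 — f₀ = ω₀/(2π) = 1.498e+04 Hz.
Step 4 — Series Q: Q = ω₀L/R = 9.41e+04·0.00312/2200 = 0.1334.
Step 5 — 3dB bandwidth: Δω = ω₀/Q = 7.051e+05 rad/s; BW = Δω/(2π) = 1.122e+05 Hz.

(a) f₀ = 1.498e+04 Hz  (b) Q = 0.1334  (c) BW = 1.122e+05 Hz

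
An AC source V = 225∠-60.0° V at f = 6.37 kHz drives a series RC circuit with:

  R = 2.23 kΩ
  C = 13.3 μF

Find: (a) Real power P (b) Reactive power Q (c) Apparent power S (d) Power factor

Step 1 — Angular frequency: ω = 2π·f = 2π·6370 = 4.002e+04 rad/s.
Step 2 — Component impedances:
  R: Z = R = 2230 Ω
  C: Z = 1/(jωC) = -j/(ω·C) = 0 - j1.879 Ω
Step 3 — Series combination: Z_total = R + C = 2230 - j1.879 Ω = 2230∠-0.0° Ω.
Step 4 — Source phasor: V = 225∠-60.0° V = 112.5 - j194.9 V.
Step 5 — Current: I = V / Z = 0.05052 - j0.08734 A = 0.1009∠-60.0° A.
Step 6 — Complex power: S = V·I* = 22.7 - j0.01912 VA.
Step 7 — Real power: P = Re(S) = 22.7 W.
Step 8 — Reactive power: Q = Im(S) = -0.01912 VAR.
Step 9 — Apparent power: |S| = 22.7 VA.
Step 10 — Power factor: PF = P/|S| = 1 (leading).

(a) P = 22.7 W  (b) Q = -0.01912 VAR  (c) S = 22.7 VA  (d) PF = 1 (leading)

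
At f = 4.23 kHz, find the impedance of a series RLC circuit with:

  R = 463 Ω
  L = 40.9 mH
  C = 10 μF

Step 1 — Angular frequency: ω = 2π·f = 2π·4230 = 2.658e+04 rad/s.
Step 2 — Component impedances:
  R: Z = R = 463 Ω
  L: Z = jωL = j·2.658e+04·0.0409 = 0 + j1087 Ω
  C: Z = 1/(jωC) = -j/(ω·C) = 0 - j3.763 Ω
Step 3 — Series combination: Z_total = R + L + C = 463 + j1083 Ω = 1178∠66.9° Ω.

Z = 463 + j1083 Ω = 1178∠66.9° Ω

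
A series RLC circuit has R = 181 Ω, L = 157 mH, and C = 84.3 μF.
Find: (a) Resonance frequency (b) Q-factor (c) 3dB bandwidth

Step 1 — Resonance condition Im(Z)=0 gives ω₀ = 1/√(LC).
Step 2 — ω₀ = 1/√(0.157·8.43e-05) = 274.9 rad/s.
Step 3 — f₀ = ω₀/(2π) = 43.75 Hz.
Step 4 — Series Q: Q = ω₀L/R = 274.9·0.157/181 = 0.2384.
Step 5 — 3dB bandwidth: Δω = ω₀/Q = 1153 rad/s; BW = Δω/(2π) = 183.5 Hz.

(a) f₀ = 43.75 Hz  (b) Q = 0.2384  (c) BW = 183.5 Hz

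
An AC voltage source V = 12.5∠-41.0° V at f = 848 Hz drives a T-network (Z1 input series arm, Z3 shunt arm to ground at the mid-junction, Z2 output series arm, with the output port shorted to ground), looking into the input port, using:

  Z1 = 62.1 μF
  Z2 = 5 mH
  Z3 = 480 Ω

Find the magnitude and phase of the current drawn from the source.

Step 1 — Angular frequency: ω = 2π·f = 2π·848 = 5328 rad/s.
Step 2 — Component impedances:
  Z1: Z = 1/(jωC) = -j/(ω·C) = 0 - j3.022 Ω
  Z2: Z = jωL = j·5328·0.005 = 0 + j26.64 Ω
  Z3: Z = R = 480 Ω
Step 3 — With the output port shorted to ground, the output series arm Z2 runs from the junction to ground; the shunt arm Z3 also runs from the junction to ground. They appear in parallel: Z3 || Z2 = 1.474 + j26.56 Ω.
Step 4 — Series with input arm Z1: Z_in = Z1 + (Z3 || Z2) = 1.474 + j23.54 Ω = 23.58∠86.4° Ω.
Step 5 — Source phasor: V = 12.5∠-41.0° V = 9.434 - j8.201 V.
Step 6 — Ohm's law: I = V / Z_total = (9.434 - j8.201) / (1.474 + j23.54) = -0.3221 - j0.421 A.
Step 7 — Convert to polar: |I| = 0.53 A, ∠I = -127.4°.

I = 0.53∠-127.4° A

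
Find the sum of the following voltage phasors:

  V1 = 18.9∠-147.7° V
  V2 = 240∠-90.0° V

Step 1 — Convert each phasor to rectangular form:
  V1 = 18.9·(cos(-147.7°) + j·sin(-147.7°)) = -15.98 - j10.1 V
  V2 = 240·(cos(-90.0°) + j·sin(-90.0°)) = 0 - j240 V
Step 2 — Sum components: V_total = -15.98 - j250.1 V.
Step 3 — Convert to polar: |V_total| = 250.6 V, ∠V_total = -93.7°.

V_total = 250.6∠-93.7° V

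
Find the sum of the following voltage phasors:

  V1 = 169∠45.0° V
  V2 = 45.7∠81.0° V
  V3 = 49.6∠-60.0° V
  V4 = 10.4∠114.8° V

Step 1 — Convert each phasor to rectangular form:
  V1 = 169·(cos(45.0°) + j·sin(45.0°)) = 119.5 + j119.5 V
  V2 = 45.7·(cos(81.0°) + j·sin(81.0°)) = 7.149 + j45.14 V
  V3 = 49.6·(cos(-60.0°) + j·sin(-60.0°)) = 24.8 - j42.95 V
  V4 = 10.4·(cos(114.8°) + j·sin(114.8°)) = -4.362 + j9.441 V
Step 2 — Sum components: V_total = 147.1 + j131.1 V.
Step 3 — Convert to polar: |V_total| = 197 V, ∠V_total = 41.7°.

V_total = 197∠41.7° V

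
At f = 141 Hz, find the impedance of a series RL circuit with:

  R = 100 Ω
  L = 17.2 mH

Step 1 — Angular frequency: ω = 2π·f = 2π·141 = 885.9 rad/s.
Step 2 — Component impedances:
  R: Z = R = 100 Ω
  L: Z = jωL = j·885.9·0.0172 = 0 + j15.24 Ω
Step 3 — Series combination: Z_total = R + L = 100 + j15.24 Ω = 101.2∠8.7° Ω.

Z = 100 + j15.24 Ω = 101.2∠8.7° Ω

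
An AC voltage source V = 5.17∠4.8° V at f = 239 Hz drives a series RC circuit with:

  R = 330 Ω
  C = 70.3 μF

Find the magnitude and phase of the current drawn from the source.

Step 1 — Angular frequency: ω = 2π·f = 2π·239 = 1502 rad/s.
Step 2 — Component impedances:
  R: Z = R = 330 Ω
  C: Z = 1/(jωC) = -j/(ω·C) = 0 - j9.473 Ω
Step 3 — Series combination: Z_total = R + C = 330 - j9.473 Ω = 330.1∠-1.6° Ω.
Step 4 — Source phasor: V = 5.17∠4.8° V = 5.152 + j0.4326 V.
Step 5 — Ohm's law: I = V / Z_total = (5.152 + j0.4326) / (330 - j9.473) = 0.01556 + j0.001758 A.
Step 6 — Convert to polar: |I| = 0.01566 A, ∠I = 6.4°.

I = 0.01566∠6.4° A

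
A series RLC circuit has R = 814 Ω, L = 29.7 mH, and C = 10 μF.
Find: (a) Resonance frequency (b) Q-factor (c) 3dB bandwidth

Step 1 — Resonance condition Im(Z)=0 gives ω₀ = 1/√(LC).
Step 2 — ω₀ = 1/√(0.0297·1e-05) = 1835 rad/s.
Step 3 — f₀ = ω₀/(2π) = 292 Hz.
Step 4 — Series Q: Q = ω₀L/R = 1835·0.0297/814 = 0.06695.
Step 5 — 3dB bandwidth: Δω = ω₀/Q = 2.741e+04 rad/s; BW = Δω/(2π) = 4362 Hz.

(a) f₀ = 292 Hz  (b) Q = 0.06695  (c) BW = 4362 Hz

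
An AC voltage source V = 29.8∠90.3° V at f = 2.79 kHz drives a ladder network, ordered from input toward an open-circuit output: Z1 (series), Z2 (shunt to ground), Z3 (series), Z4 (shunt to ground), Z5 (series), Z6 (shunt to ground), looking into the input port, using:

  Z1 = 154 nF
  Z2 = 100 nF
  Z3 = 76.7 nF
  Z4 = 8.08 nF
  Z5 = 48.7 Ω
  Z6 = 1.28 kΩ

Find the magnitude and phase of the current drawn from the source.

Step 1 — Angular frequency: ω = 2π·f = 2π·2790 = 1.753e+04 rad/s.
Step 2 — Component impedances:
  Z1: Z = 1/(jωC) = -j/(ω·C) = 0 - j370.4 Ω
  Z2: Z = 1/(jωC) = -j/(ω·C) = 0 - j570.4 Ω
  Z3: Z = 1/(jωC) = -j/(ω·C) = 0 - j743.7 Ω
  Z4: Z = 1/(jωC) = -j/(ω·C) = 0 - j7060 Ω
  Z5: Z = R = 48.7 Ω
  Z6: Z = R = 1280 Ω
Step 3 — Ladder network (open output): work backward from the far end, alternating series and parallel combinations. Z_in = 102.7 - j816.4 Ω = 822.8∠-82.8° Ω.
Step 4 — Source phasor: V = 29.8∠90.3° V = -0.156 + j29.8 V.
Step 5 — Ohm's law: I = V / Z_total = (-0.156 + j29.8) / (102.7 - j816.4) = -0.03596 + j0.004331 A.
Step 6 — Convert to polar: |I| = 0.03622 A, ∠I = 173.1°.

I = 0.03622∠173.1° A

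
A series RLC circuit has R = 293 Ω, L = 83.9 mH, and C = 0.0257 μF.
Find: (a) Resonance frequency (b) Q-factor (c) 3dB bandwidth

Step 1 — Resonance: ω₀ = 1/√(LC) = 1/√(0.0839·2.57e-08) = 2.154e+04 rad/s.
Step 2 — f₀ = ω₀/(2π) = 3427 Hz.
Step 3 — Series Q: Q = ω₀L/R = 2.154e+04·0.0839/293 = 6.167.
Step 4 — Bandwidth: Δω = ω₀/Q = 3492 rad/s; BW = Δω/(2π) = 555.8 Hz.

(a) f₀ = 3427 Hz  (b) Q = 6.167  (c) BW = 555.8 Hz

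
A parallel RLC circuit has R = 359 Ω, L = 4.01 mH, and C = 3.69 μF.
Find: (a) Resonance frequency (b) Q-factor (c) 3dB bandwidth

Step 1 — Resonance: ω₀ = 1/√(LC) = 1/√(0.00401·3.69e-06) = 8221 rad/s.
Step 2 — f₀ = ω₀/(2π) = 1308 Hz.
Step 3 — Parallel Q: Q = R/(ω₀L) = 359/(8221·0.00401) = 10.89.
Step 4 — Bandwidth: Δω = ω₀/Q = 754.9 rad/s; BW = Δω/(2π) = 120.1 Hz.

(a) f₀ = 1308 Hz  (b) Q = 10.89  (c) BW = 120.1 Hz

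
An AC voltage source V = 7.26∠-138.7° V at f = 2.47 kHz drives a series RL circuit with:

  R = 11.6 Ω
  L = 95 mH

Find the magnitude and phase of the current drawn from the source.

Step 1 — Angular frequency: ω = 2π·f = 2π·2470 = 1.552e+04 rad/s.
Step 2 — Component impedances:
  R: Z = R = 11.6 Ω
  L: Z = jωL = j·1.552e+04·0.095 = 0 + j1474 Ω
Step 3 — Series combination: Z_total = R + L = 11.6 + j1474 Ω = 1474∠89.5° Ω.
Step 4 — Source phasor: V = 7.26∠-138.7° V = -5.454 - j4.792 V.
Step 5 — Ohm's law: I = V / Z_total = (-5.454 - j4.792) / (11.6 + j1474) = -0.003279 + j0.003674 A.
Step 6 — Convert to polar: |I| = 0.004924 A, ∠I = 131.8°.

I = 0.004924∠131.8° A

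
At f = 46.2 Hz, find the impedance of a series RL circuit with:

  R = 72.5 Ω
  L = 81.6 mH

Step 1 — Angular frequency: ω = 2π·f = 2π·46.2 = 290.3 rad/s.
Step 2 — Component impedances:
  R: Z = R = 72.5 Ω
  L: Z = jωL = j·290.3·0.0816 = 0 + j23.69 Ω
Step 3 — Series combination: Z_total = R + L = 72.5 + j23.69 Ω = 76.27∠18.1° Ω.

Z = 72.5 + j23.69 Ω = 76.27∠18.1° Ω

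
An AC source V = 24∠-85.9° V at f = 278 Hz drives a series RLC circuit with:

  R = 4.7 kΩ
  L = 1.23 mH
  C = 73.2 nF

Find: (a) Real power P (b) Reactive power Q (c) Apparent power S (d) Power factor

Step 1 — Angular frequency: ω = 2π·f = 2π·278 = 1747 rad/s.
Step 2 — Component impedances:
  R: Z = R = 4700 Ω
  L: Z = jωL = j·1747·0.00123 = 0 + j2.148 Ω
  C: Z = 1/(jωC) = -j/(ω·C) = 0 - j7821 Ω
Step 3 — Series combination: Z_total = R + L + C = 4700 - j7819 Ω = 9123∠-59.0° Ω.
Step 4 — Source phasor: V = 24∠-85.9° V = 1.716 - j23.94 V.
Step 5 — Current: I = V / Z = 0.002346 - j0.001191 A = 0.002631∠-26.9° A.
Step 6 — Complex power: S = V·I* = 0.03253 - j0.05411 VA.
Step 7 — Real power: P = Re(S) = 0.03253 W.
Step 8 — Reactive power: Q = Im(S) = -0.05411 VAR.
Step 9 — Apparent power: |S| = 0.06314 VA.
Step 10 — Power factor: PF = P/|S| = 0.5152 (leading).

(a) P = 0.03253 W  (b) Q = -0.05411 VAR  (c) S = 0.06314 VA  (d) PF = 0.5152 (leading)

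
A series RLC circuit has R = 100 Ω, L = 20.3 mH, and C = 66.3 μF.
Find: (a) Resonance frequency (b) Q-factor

Step 1 — Resonance condition Im(Z)=0 gives ω₀ = 1/√(LC).
Step 2 — ω₀ = 1/√(0.0203·6.63e-05) = 862 rad/s.
Step 3 — f₀ = ω₀/(2π) = 137.2 Hz.
Step 4 — Series Q: Q = ω₀L/R = 862·0.0203/100 = 0.175.

(a) f₀ = 137.2 Hz  (b) Q = 0.175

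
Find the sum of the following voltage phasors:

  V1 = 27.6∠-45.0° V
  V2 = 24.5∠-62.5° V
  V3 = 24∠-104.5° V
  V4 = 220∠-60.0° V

Step 1 — Convert each phasor to rectangular form:
  V1 = 27.6·(cos(-45.0°) + j·sin(-45.0°)) = 19.52 - j19.52 V
  V2 = 24.5·(cos(-62.5°) + j·sin(-62.5°)) = 11.31 - j21.73 V
  V3 = 24·(cos(-104.5°) + j·sin(-104.5°)) = -6.009 - j23.24 V
  V4 = 220·(cos(-60.0°) + j·sin(-60.0°)) = 110 - j190.5 V
Step 2 — Sum components: V_total = 134.8 - j255 V.
Step 3 — Convert to polar: |V_total| = 288.5 V, ∠V_total = -62.1°.

V_total = 288.5∠-62.1° V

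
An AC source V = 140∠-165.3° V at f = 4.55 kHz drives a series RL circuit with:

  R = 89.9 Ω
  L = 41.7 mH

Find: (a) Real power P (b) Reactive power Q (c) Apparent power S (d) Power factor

Step 1 — Angular frequency: ω = 2π·f = 2π·4550 = 2.859e+04 rad/s.
Step 2 — Component impedances:
  R: Z = R = 89.9 Ω
  L: Z = jωL = j·2.859e+04·0.0417 = 0 + j1192 Ω
Step 3 — Series combination: Z_total = R + L = 89.9 + j1192 Ω = 1196∠85.7° Ω.
Step 4 — Source phasor: V = 140∠-165.3° V = -135.4 - j35.53 V.
Step 5 — Current: I = V / Z = -0.03815 + j0.1107 A = 0.1171∠109.0° A.
Step 6 — Complex power: S = V·I* = 1.233 + j16.35 VA.
Step 7 — Real power: P = Re(S) = 1.233 W.
Step 8 — Reactive power: Q = Im(S) = 16.35 VAR.
Step 9 — Apparent power: |S| = 16.39 VA.
Step 10 — Power factor: PF = P/|S| = 0.0752 (lagging).

(a) P = 1.233 W  (b) Q = 16.35 VAR  (c) S = 16.39 VA  (d) PF = 0.0752 (lagging)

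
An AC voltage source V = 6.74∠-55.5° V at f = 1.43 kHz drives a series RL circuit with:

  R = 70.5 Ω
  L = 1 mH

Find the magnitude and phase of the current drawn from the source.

Step 1 — Angular frequency: ω = 2π·f = 2π·1430 = 8985 rad/s.
Step 2 — Component impedances:
  R: Z = R = 70.5 Ω
  L: Z = jωL = j·8985·0.001 = 0 + j8.985 Ω
Step 3 — Series combination: Z_total = R + L = 70.5 + j8.985 Ω = 71.07∠7.3° Ω.
Step 4 — Source phasor: V = 6.74∠-55.5° V = 3.818 - j5.555 V.
Step 5 — Ohm's law: I = V / Z_total = (3.818 - j5.555) / (70.5 + j8.985) = 0.0434 - j0.08432 A.
Step 6 — Convert to polar: |I| = 0.09484 A, ∠I = -62.8°.

I = 0.09484∠-62.8° A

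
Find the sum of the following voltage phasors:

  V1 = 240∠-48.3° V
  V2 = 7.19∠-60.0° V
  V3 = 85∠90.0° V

Step 1 — Convert each phasor to rectangular form:
  V1 = 240·(cos(-48.3°) + j·sin(-48.3°)) = 159.7 - j179.2 V
  V2 = 7.19·(cos(-60.0°) + j·sin(-60.0°)) = 3.595 - j6.227 V
  V3 = 85·(cos(90.0°) + j·sin(90.0°)) = 0 + j85 V
Step 2 — Sum components: V_total = 163.3 - j100.4 V.
Step 3 — Convert to polar: |V_total| = 191.7 V, ∠V_total = -31.6°.

V_total = 191.7∠-31.6° V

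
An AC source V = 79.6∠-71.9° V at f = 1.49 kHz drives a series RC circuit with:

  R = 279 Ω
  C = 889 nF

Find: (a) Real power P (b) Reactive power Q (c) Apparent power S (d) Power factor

Step 1 — Angular frequency: ω = 2π·f = 2π·1490 = 9362 rad/s.
Step 2 — Component impedances:
  R: Z = R = 279 Ω
  C: Z = 1/(jωC) = -j/(ω·C) = 0 - j120.2 Ω
Step 3 — Series combination: Z_total = R + C = 279 - j120.2 Ω = 303.8∠-23.3° Ω.
Step 4 — Source phasor: V = 79.6∠-71.9° V = 24.73 - j75.66 V.
Step 5 — Current: I = V / Z = 0.1733 - j0.1966 A = 0.262∠-48.6° A.
Step 6 — Complex power: S = V·I* = 19.16 - j8.25 VA.
Step 7 — Real power: P = Re(S) = 19.16 W.
Step 8 — Reactive power: Q = Im(S) = -8.25 VAR.
Step 9 — Apparent power: |S| = 20.86 VA.
Step 10 — Power factor: PF = P/|S| = 0.9185 (leading).

(a) P = 19.16 W  (b) Q = -8.25 VAR  (c) S = 20.86 VA  (d) PF = 0.9185 (leading)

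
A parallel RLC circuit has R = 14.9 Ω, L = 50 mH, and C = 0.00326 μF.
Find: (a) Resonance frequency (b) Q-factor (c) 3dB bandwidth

Step 1 — Resonance: ω₀ = 1/√(LC) = 1/√(0.05·3.26e-09) = 7.833e+04 rad/s.
Step 2 — f₀ = ω₀/(2π) = 1.247e+04 Hz.
Step 3 — Parallel Q: Q = R/(ω₀L) = 14.9/(7.833e+04·0.05) = 0.003805.
Step 4 — Bandwidth: Δω = ω₀/Q = 2.059e+07 rad/s; BW = Δω/(2π) = 3.277e+06 Hz.

(a) f₀ = 1.247e+04 Hz  (b) Q = 0.003805  (c) BW = 3.277e+06 Hz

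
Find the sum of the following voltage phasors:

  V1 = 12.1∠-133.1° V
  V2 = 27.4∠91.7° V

Step 1 — Convert each phasor to rectangular form:
  V1 = 12.1·(cos(-133.1°) + j·sin(-133.1°)) = -8.268 - j8.835 V
  V2 = 27.4·(cos(91.7°) + j·sin(91.7°)) = -0.8129 + j27.39 V
Step 2 — Sum components: V_total = -9.08 + j18.55 V.
Step 3 — Convert to polar: |V_total| = 20.66 V, ∠V_total = 116.1°.

V_total = 20.66∠116.1° V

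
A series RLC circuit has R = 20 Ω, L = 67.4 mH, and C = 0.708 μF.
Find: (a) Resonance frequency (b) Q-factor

Step 1 — Resonance condition Im(Z)=0 gives ω₀ = 1/√(LC).
Step 2 — ω₀ = 1/√(0.0674·7.08e-07) = 4578 rad/s.
Step 3 — f₀ = ω₀/(2π) = 728.6 Hz.
Step 4 — Series Q: Q = ω₀L/R = 4578·0.0674/20 = 15.43.

(a) f₀ = 728.6 Hz  (b) Q = 15.43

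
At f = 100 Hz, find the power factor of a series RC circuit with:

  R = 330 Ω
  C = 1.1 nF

Step 1 — Angular frequency: ω = 2π·f = 2π·100 = 628.3 rad/s.
Step 2 — Component impedances:
  R: Z = R = 330 Ω
  C: Z = 1/(jωC) = -j/(ω·C) = 0 - j1.447e+06 Ω
Step 3 — Series combination: Z_total = R + C = 330 - j1.447e+06 Ω = 1.447e+06∠-90.0° Ω.
Step 4 — Power factor: PF = cos(φ) = Re(Z)/|Z| = 330/1.447e+06 = 0.0002281.
Step 5 — Type: Im(Z) = -1.447e+06 ⇒ leading (phase φ = -90.0°).

PF = 0.0002281 (leading, φ = -90.0°)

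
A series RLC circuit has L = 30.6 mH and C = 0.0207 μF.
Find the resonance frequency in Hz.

Step 1 — Resonance condition Im(Z)=0 gives ω₀ = 1/√(LC).
Step 2 — ω₀ = 1/√(0.0306·2.07e-08) = 3.973e+04 rad/s.
Step 3 — f₀ = ω₀/(2π) = 6324 Hz.

f₀ = 6324 Hz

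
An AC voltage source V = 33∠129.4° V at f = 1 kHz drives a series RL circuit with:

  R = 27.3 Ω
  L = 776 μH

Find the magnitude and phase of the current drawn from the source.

Step 1 — Angular frequency: ω = 2π·f = 2π·1000 = 6283 rad/s.
Step 2 — Component impedances:
  R: Z = R = 27.3 Ω
  L: Z = jωL = j·6283·0.000776 = 0 + j4.876 Ω
Step 3 — Series combination: Z_total = R + L = 27.3 + j4.876 Ω = 27.73∠10.1° Ω.
Step 4 — Source phasor: V = 33∠129.4° V = -20.95 + j25.5 V.
Step 5 — Ohm's law: I = V / Z_total = (-20.95 + j25.5) / (27.3 + j4.876) = -0.5819 + j1.038 A.
Step 6 — Convert to polar: |I| = 1.19 A, ∠I = 119.3°.

I = 1.19∠119.3° A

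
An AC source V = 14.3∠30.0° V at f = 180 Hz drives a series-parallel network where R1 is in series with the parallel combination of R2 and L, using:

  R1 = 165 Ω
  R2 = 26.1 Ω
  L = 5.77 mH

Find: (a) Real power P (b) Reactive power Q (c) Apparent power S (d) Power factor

Step 1 — Angular frequency: ω = 2π·f = 2π·180 = 1131 rad/s.
Step 2 — Component impedances:
  R1: Z = R = 165 Ω
  R2: Z = R = 26.1 Ω
  L: Z = jωL = j·1131·0.00577 = 0 + j6.526 Ω
Step 3 — Parallel branch: R2 || L = 1/(1/R2 + 1/L) = 1.536 + j6.142 Ω.
Step 4 — Series with R1: Z_total = R1 + (R2 || L) = 166.5 + j6.142 Ω = 166.6∠2.1° Ω.
Step 5 — Source phasor: V = 14.3∠30.0° V = 12.38 + j7.15 V.
Step 6 — Current: I = V / Z = 0.07584 + j0.04014 A = 0.08581∠27.9° A.
Step 7 — Complex power: S = V·I* = 1.226 + j0.04522 VA.
Step 8 — Real power: P = Re(S) = 1.226 W.
Step 9 — Reactive power: Q = Im(S) = 0.04522 VAR.
Step 10 — Apparent power: |S| = 1.227 VA.
Step 11 — Power factor: PF = P/|S| = 0.9993 (lagging).

(a) P = 1.226 W  (b) Q = 0.04522 VAR  (c) S = 1.227 VA  (d) PF = 0.9993 (lagging)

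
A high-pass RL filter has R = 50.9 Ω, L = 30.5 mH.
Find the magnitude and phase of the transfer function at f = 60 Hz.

Step 1 — Angular frequency: ω = 2π·60 = 377 rad/s.
Step 2 — Transfer function: H(jω) = jωL/(R + jωL).
Step 3 — Numerator jωL = j·11.5; denominator R + jωL = 50.9 + j11.5.
Step 4 — H = 0.04855 + j0.2149.
Step 5 — Magnitude: |H| = 0.2203 (-13.1 dB); phase: φ = 77.3°.

|H| = 0.2203 (-13.1 dB), φ = 77.3°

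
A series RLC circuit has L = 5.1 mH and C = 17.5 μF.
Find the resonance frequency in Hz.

Step 1 — Resonance condition Im(Z)=0 gives ω₀ = 1/√(LC).
Step 2 — ω₀ = 1/√(0.0051·1.75e-05) = 3347 rad/s.
Step 3 — f₀ = ω₀/(2π) = 532.7 Hz.

f₀ = 532.7 Hz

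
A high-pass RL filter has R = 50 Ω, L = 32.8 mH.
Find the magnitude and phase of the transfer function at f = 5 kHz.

Step 1 — Angular frequency: ω = 2π·5000 = 3.142e+04 rad/s.
Step 2 — Transfer function: H(jω) = jωL/(R + jωL).
Step 3 — Numerator jωL = j·1030; denominator R + jωL = 50 + j1030.
Step 4 — H = 0.9977 + j0.04841.
Step 5 — Magnitude: |H| = 0.9988 (-0.0 dB); phase: φ = 2.8°.

|H| = 0.9988 (-0.0 dB), φ = 2.8°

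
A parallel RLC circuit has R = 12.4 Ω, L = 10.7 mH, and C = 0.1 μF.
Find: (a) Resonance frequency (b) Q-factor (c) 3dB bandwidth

Step 1 — Resonance: ω₀ = 1/√(LC) = 1/√(0.0107·1e-07) = 3.057e+04 rad/s.
Step 2 — f₀ = ω₀/(2π) = 4866 Hz.
Step 3 — Parallel Q: Q = R/(ω₀L) = 12.4/(3.057e+04·0.0107) = 0.03791.
Step 4 — Bandwidth: Δω = ω₀/Q = 8.065e+05 rad/s; BW = Δω/(2π) = 1.284e+05 Hz.

(a) f₀ = 4866 Hz  (b) Q = 0.03791  (c) BW = 1.284e+05 Hz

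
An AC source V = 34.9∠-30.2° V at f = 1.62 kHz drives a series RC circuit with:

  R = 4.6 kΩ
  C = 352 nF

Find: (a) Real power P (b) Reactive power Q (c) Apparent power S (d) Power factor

Step 1 — Angular frequency: ω = 2π·f = 2π·1620 = 1.018e+04 rad/s.
Step 2 — Component impedances:
  R: Z = R = 4600 Ω
  C: Z = 1/(jωC) = -j/(ω·C) = 0 - j279.1 Ω
Step 3 — Series combination: Z_total = R + C = 4600 - j279.1 Ω = 4608∠-3.5° Ω.
Step 4 — Source phasor: V = 34.9∠-30.2° V = 30.16 - j17.56 V.
Step 5 — Current: I = V / Z = 0.006764 - j0.003406 A = 0.007573∠-26.7° A.
Step 6 — Complex power: S = V·I* = 0.2638 - j0.01601 VA.
Step 7 — Real power: P = Re(S) = 0.2638 W.
Step 8 — Reactive power: Q = Im(S) = -0.01601 VAR.
Step 9 — Apparent power: |S| = 0.2643 VA.
Step 10 — Power factor: PF = P/|S| = 0.9982 (leading).

(a) P = 0.2638 W  (b) Q = -0.01601 VAR  (c) S = 0.2643 VA  (d) PF = 0.9982 (leading)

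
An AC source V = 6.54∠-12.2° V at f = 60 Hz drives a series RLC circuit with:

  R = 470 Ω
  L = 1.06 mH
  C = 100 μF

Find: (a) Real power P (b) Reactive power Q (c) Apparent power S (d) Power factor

Step 1 — Angular frequency: ω = 2π·f = 2π·60 = 377 rad/s.
Step 2 — Component impedances:
  R: Z = R = 470 Ω
  L: Z = jωL = j·377·0.00106 = 0 + j0.3996 Ω
  C: Z = 1/(jωC) = -j/(ω·C) = 0 - j26.53 Ω
Step 3 — Series combination: Z_total = R + L + C = 470 - j26.13 Ω = 470.7∠-3.2° Ω.
Step 4 — Source phasor: V = 6.54∠-12.2° V = 6.392 - j1.382 V.
Step 5 — Current: I = V / Z = 0.01372 - j0.002178 A = 0.01389∠-9.0° A.
Step 6 — Complex power: S = V·I* = 0.09072 - j0.005043 VA.
Step 7 — Real power: P = Re(S) = 0.09072 W.
Step 8 — Reactive power: Q = Im(S) = -0.005043 VAR.
Step 9 — Apparent power: |S| = 0.09086 VA.
Step 10 — Power factor: PF = P/|S| = 0.9985 (leading).

(a) P = 0.09072 W  (b) Q = -0.005043 VAR  (c) S = 0.09086 VA  (d) PF = 0.9985 (leading)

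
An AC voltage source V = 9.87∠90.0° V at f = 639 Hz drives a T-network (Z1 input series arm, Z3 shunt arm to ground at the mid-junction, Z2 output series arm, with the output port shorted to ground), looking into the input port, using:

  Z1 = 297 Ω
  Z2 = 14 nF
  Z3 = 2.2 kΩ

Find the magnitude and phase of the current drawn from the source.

Step 1 — Angular frequency: ω = 2π·f = 2π·639 = 4015 rad/s.
Step 2 — Component impedances:
  Z1: Z = R = 297 Ω
  Z2: Z = 1/(jωC) = -j/(ω·C) = 0 - j1.779e+04 Ω
  Z3: Z = R = 2200 Ω
Step 3 — With the output port shorted to ground, the output series arm Z2 runs from the junction to ground; the shunt arm Z3 also runs from the junction to ground. They appear in parallel: Z3 || Z2 = 2167 - j268 Ω.
Step 4 — Series with input arm Z1: Z_in = Z1 + (Z3 || Z2) = 2464 - j268 Ω = 2478∠-6.2° Ω.
Step 5 — Source phasor: V = 9.87∠90.0° V = 0 + j9.87 V.
Step 6 — Ohm's law: I = V / Z_total = (0 + j9.87) / (2464 - j268) = -0.0004306 + j0.003959 A.
Step 7 — Convert to polar: |I| = 0.003982 A, ∠I = 96.2°.

I = 0.003982∠96.2° A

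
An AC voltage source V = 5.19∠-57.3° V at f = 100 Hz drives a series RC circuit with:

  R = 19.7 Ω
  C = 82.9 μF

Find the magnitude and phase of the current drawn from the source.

Step 1 — Angular frequency: ω = 2π·f = 2π·100 = 628.3 rad/s.
Step 2 — Component impedances:
  R: Z = R = 19.7 Ω
  C: Z = 1/(jωC) = -j/(ω·C) = 0 - j19.2 Ω
Step 3 — Series combination: Z_total = R + C = 19.7 - j19.2 Ω = 27.51∠-44.3° Ω.
Step 4 — Source phasor: V = 5.19∠-57.3° V = 2.804 - j4.367 V.
Step 5 — Ohm's law: I = V / Z_total = (2.804 - j4.367) / (19.7 - j19.2) = 0.1838 - j0.04257 A.
Step 6 — Convert to polar: |I| = 0.1887 A, ∠I = -13.0°.

I = 0.1887∠-13.0° A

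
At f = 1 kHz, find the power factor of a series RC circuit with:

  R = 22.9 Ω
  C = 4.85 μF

Step 1 — Angular frequency: ω = 2π·f = 2π·1000 = 6283 rad/s.
Step 2 — Component impedances:
  R: Z = R = 22.9 Ω
  C: Z = 1/(jωC) = -j/(ω·C) = 0 - j32.82 Ω
Step 3 — Series combination: Z_total = R + C = 22.9 - j32.82 Ω = 40.02∠-55.1° Ω.
Step 4 — Power factor: PF = cos(φ) = Re(Z)/|Z| = 22.9/40.016 = 0.5723.
Step 5 — Type: Im(Z) = -32.82 ⇒ leading (phase φ = -55.1°).

PF = 0.5723 (leading, φ = -55.1°)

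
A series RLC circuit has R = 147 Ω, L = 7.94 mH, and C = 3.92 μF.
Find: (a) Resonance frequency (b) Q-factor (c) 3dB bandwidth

Step 1 — Resonance: ω₀ = 1/√(LC) = 1/√(0.00794·3.92e-06) = 5668 rad/s.
Step 2 — f₀ = ω₀/(2π) = 902.1 Hz.
Step 3 — Series Q: Q = ω₀L/R = 5668·0.00794/147 = 0.3062.
Step 4 — Bandwidth: Δω = ω₀/Q = 1.851e+04 rad/s; BW = Δω/(2π) = 2947 Hz.

(a) f₀ = 902.1 Hz  (b) Q = 0.3062  (c) BW = 2947 Hz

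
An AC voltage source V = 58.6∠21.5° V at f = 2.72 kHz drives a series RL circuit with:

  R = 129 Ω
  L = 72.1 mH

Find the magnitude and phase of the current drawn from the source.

Step 1 — Angular frequency: ω = 2π·f = 2π·2720 = 1.709e+04 rad/s.
Step 2 — Component impedances:
  R: Z = R = 129 Ω
  L: Z = jωL = j·1.709e+04·0.0721 = 0 + j1232 Ω
Step 3 — Series combination: Z_total = R + L = 129 + j1232 Ω = 1239∠84.0° Ω.
Step 4 — Source phasor: V = 58.6∠21.5° V = 54.52 + j21.48 V.
Step 5 — Ohm's law: I = V / Z_total = (54.52 + j21.48) / (129 + j1232) = 0.02182 - j0.04196 A.
Step 6 — Convert to polar: |I| = 0.0473 A, ∠I = -62.5°.

I = 0.0473∠-62.5° A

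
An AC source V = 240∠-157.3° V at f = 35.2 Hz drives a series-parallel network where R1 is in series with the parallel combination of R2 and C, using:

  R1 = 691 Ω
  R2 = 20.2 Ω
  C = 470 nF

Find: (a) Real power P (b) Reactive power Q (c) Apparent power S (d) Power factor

Step 1 — Angular frequency: ω = 2π·f = 2π·35.2 = 221.2 rad/s.
Step 2 — Component impedances:
  R1: Z = R = 691 Ω
  R2: Z = R = 20.2 Ω
  C: Z = 1/(jωC) = -j/(ω·C) = 0 - j9620 Ω
Step 3 — Parallel branch: R2 || C = 1/(1/R2 + 1/C) = 20.2 - j0.04242 Ω.
Step 4 — Series with R1: Z_total = R1 + (R2 || C) = 711.2 - j0.04242 Ω = 711.2∠-0.0° Ω.
Step 5 — Source phasor: V = 240∠-157.3° V = -221.4 - j92.62 V.
Step 6 — Current: I = V / Z = -0.3113 - j0.1302 A = 0.3375∠-157.3° A.
Step 7 — Complex power: S = V·I* = 80.99 - j0.00483 VA.
Step 8 — Real power: P = Re(S) = 80.99 W.
Step 9 — Reactive power: Q = Im(S) = -0.00483 VAR.
Step 10 — Apparent power: |S| = 80.99 VA.
Step 11 — Power factor: PF = P/|S| = 1 (leading).

(a) P = 80.99 W  (b) Q = -0.00483 VAR  (c) S = 80.99 VA  (d) PF = 1 (leading)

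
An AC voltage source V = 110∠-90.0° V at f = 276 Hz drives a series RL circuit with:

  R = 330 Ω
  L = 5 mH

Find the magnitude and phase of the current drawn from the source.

Step 1 — Angular frequency: ω = 2π·f = 2π·276 = 1734 rad/s.
Step 2 — Component impedances:
  R: Z = R = 330 Ω
  L: Z = jωL = j·1734·0.005 = 0 + j8.671 Ω
Step 3 — Series combination: Z_total = R + L = 330 + j8.671 Ω = 330.1∠1.5° Ω.
Step 4 — Source phasor: V = 110∠-90.0° V = 0 - j110 V.
Step 5 — Ohm's law: I = V / Z_total = (0 - j110) / (330 + j8.671) = -0.008752 - j0.3331 A.
Step 6 — Convert to polar: |I| = 0.3332 A, ∠I = -91.5°.

I = 0.3332∠-91.5° A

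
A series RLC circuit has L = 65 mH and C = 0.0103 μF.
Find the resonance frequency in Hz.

Step 1 — Resonance condition Im(Z)=0 gives ω₀ = 1/√(LC).
Step 2 — ω₀ = 1/√(0.065·1.03e-08) = 3.865e+04 rad/s.
Step 3 — f₀ = ω₀/(2π) = 6151 Hz.

f₀ = 6151 Hz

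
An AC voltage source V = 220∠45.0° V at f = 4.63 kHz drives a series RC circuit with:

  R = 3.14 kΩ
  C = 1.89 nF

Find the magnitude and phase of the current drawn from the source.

Step 1 — Angular frequency: ω = 2π·f = 2π·4630 = 2.909e+04 rad/s.
Step 2 — Component impedances:
  R: Z = R = 3140 Ω
  C: Z = 1/(jωC) = -j/(ω·C) = 0 - j1.819e+04 Ω
Step 3 — Series combination: Z_total = R + C = 3140 - j1.819e+04 Ω = 1.846e+04∠-80.2° Ω.
Step 4 — Source phasor: V = 220∠45.0° V = 155.6 + j155.6 V.
Step 5 — Ohm's law: I = V / Z_total = (155.6 + j155.6) / (3140 - j1.819e+04) = -0.006872 + j0.00974 A.
Step 6 — Convert to polar: |I| = 0.01192 A, ∠I = 125.2°.

I = 0.01192∠125.2° A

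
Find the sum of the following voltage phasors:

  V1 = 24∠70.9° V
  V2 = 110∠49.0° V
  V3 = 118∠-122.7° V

Step 1 — Convert each phasor to rectangular form:
  V1 = 24·(cos(70.9°) + j·sin(70.9°)) = 7.853 + j22.68 V
  V2 = 110·(cos(49.0°) + j·sin(49.0°)) = 72.17 + j83.02 V
  V3 = 118·(cos(-122.7°) + j·sin(-122.7°)) = -63.75 - j99.3 V
Step 2 — Sum components: V_total = 16.27 + j6.399 V.
Step 3 — Convert to polar: |V_total| = 17.48 V, ∠V_total = 21.5°.

V_total = 17.48∠21.5° V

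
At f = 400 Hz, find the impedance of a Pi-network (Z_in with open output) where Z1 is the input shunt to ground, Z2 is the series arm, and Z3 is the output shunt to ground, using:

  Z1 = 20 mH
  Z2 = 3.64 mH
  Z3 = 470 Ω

Step 1 — Angular frequency: ω = 2π·f = 2π·400 = 2513 rad/s.
Step 2 — Component impedances:
  Z1: Z = jωL = j·2513·0.02 = 0 + j50.27 Ω
  Z2: Z = jωL = j·2513·0.00364 = 0 + j9.148 Ω
  Z3: Z = R = 470 Ω
Step 3 — With open output, the series arm Z2 and the output shunt Z3 appear in series to ground: Z2 + Z3 = 470 + j9.148 Ω.
Step 4 — Parallel with input shunt Z1: Z_in = Z1 || (Z2 + Z3) = 5.291 + j49.6 Ω = 49.88∠83.9° Ω.

Z = 5.291 + j49.6 Ω = 49.88∠83.9° Ω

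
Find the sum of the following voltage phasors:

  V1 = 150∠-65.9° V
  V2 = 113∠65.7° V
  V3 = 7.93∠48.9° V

Step 1 — Convert each phasor to rectangular form:
  V1 = 150·(cos(-65.9°) + j·sin(-65.9°)) = 61.25 - j136.9 V
  V2 = 113·(cos(65.7°) + j·sin(65.7°)) = 46.5 + j103 V
  V3 = 7.93·(cos(48.9°) + j·sin(48.9°)) = 5.213 + j5.976 V
Step 2 — Sum components: V_total = 113 - j27.96 V.
Step 3 — Convert to polar: |V_total| = 116.4 V, ∠V_total = -13.9°.

V_total = 116.4∠-13.9° V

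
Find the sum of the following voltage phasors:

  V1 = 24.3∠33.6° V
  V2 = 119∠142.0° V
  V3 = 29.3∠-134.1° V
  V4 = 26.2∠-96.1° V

Step 1 — Convert each phasor to rectangular form:
  V1 = 24.3·(cos(33.6°) + j·sin(33.6°)) = 20.24 + j13.45 V
  V2 = 119·(cos(142.0°) + j·sin(142.0°)) = -93.77 + j73.26 V
  V3 = 29.3·(cos(-134.1°) + j·sin(-134.1°)) = -20.39 - j21.04 V
  V4 = 26.2·(cos(-96.1°) + j·sin(-96.1°)) = -2.784 - j26.05 V
Step 2 — Sum components: V_total = -96.71 + j39.62 V.
Step 3 — Convert to polar: |V_total| = 104.5 V, ∠V_total = 157.7°.

V_total = 104.5∠157.7° V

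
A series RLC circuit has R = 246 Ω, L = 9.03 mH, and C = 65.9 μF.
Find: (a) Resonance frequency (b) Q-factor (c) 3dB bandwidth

Step 1 — Resonance: ω₀ = 1/√(LC) = 1/√(0.00903·6.59e-05) = 1296 rad/s.
Step 2 — f₀ = ω₀/(2π) = 206.3 Hz.
Step 3 — Series Q: Q = ω₀L/R = 1296·0.00903/246 = 0.04758.
Step 4 — Bandwidth: Δω = ω₀/Q = 2.724e+04 rad/s; BW = Δω/(2π) = 4336 Hz.

(a) f₀ = 206.3 Hz  (b) Q = 0.04758  (c) BW = 4336 Hz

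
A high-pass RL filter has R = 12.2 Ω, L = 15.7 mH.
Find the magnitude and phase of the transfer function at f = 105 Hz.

Step 1 — Angular frequency: ω = 2π·105 = 659.7 rad/s.
Step 2 — Transfer function: H(jω) = jωL/(R + jωL).
Step 3 — Numerator jωL = j·10.36; denominator R + jωL = 12.2 + j10.36.
Step 4 — H = 0.4189 + j0.4934.
Step 5 — Magnitude: |H| = 0.6472 (-3.8 dB); phase: φ = 49.7°.

|H| = 0.6472 (-3.8 dB), φ = 49.7°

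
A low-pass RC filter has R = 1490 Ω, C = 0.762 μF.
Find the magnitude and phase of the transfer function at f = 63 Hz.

Step 1 — Angular frequency: ω = 2π·63 = 395.8 rad/s.
Step 2 — Transfer function: H(jω) = 1/(1 + jωRC).
Step 3 — Denominator: 1 + jωRC = 1 + j·395.8·1490·7.62e-07 = 1 + j0.4494.
Step 4 — H = 0.832 - j0.3739.
Step 5 — Magnitude: |H| = 0.9121 (-0.8 dB); phase: φ = -24.2°.

|H| = 0.9121 (-0.8 dB), φ = -24.2°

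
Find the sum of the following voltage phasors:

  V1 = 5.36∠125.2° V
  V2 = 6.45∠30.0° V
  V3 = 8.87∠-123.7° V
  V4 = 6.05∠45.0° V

Step 1 — Convert each phasor to rectangular form:
  V1 = 5.36·(cos(125.2°) + j·sin(125.2°)) = -3.09 + j4.38 V
  V2 = 6.45·(cos(30.0°) + j·sin(30.0°)) = 5.586 + j3.225 V
  V3 = 8.87·(cos(-123.7°) + j·sin(-123.7°)) = -4.921 - j7.379 V
  V4 = 6.05·(cos(45.0°) + j·sin(45.0°)) = 4.278 + j4.278 V
Step 2 — Sum components: V_total = 1.853 + j4.503 V.
Step 3 — Convert to polar: |V_total| = 4.87 V, ∠V_total = 67.6°.

V_total = 4.87∠67.6° V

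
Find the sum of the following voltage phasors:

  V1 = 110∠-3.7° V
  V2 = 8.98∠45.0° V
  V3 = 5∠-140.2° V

Step 1 — Convert each phasor to rectangular form:
  V1 = 110·(cos(-3.7°) + j·sin(-3.7°)) = 109.8 - j7.099 V
  V2 = 8.98·(cos(45.0°) + j·sin(45.0°)) = 6.35 + j6.35 V
  V3 = 5·(cos(-140.2°) + j·sin(-140.2°)) = -3.841 - j3.201 V
Step 2 — Sum components: V_total = 112.3 - j3.949 V.
Step 3 — Convert to polar: |V_total| = 112.3 V, ∠V_total = -2.0°.

V_total = 112.3∠-2.0° V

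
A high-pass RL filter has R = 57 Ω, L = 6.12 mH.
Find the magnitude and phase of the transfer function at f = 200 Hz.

Step 1 — Angular frequency: ω = 2π·200 = 1257 rad/s.
Step 2 — Transfer function: H(jω) = jωL/(R + jωL).
Step 3 — Numerator jωL = j·7.691; denominator R + jωL = 57 + j7.691.
Step 4 — H = 0.01788 + j0.1325.
Step 5 — Magnitude: |H| = 0.1337 (-17.5 dB); phase: φ = 82.3°.

|H| = 0.1337 (-17.5 dB), φ = 82.3°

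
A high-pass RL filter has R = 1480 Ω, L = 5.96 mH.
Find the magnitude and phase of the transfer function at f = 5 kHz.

Step 1 — Angular frequency: ω = 2π·5000 = 3.142e+04 rad/s.
Step 2 — Transfer function: H(jω) = jωL/(R + jωL).
Step 3 — Numerator jωL = j·187.2; denominator R + jωL = 1480 + j187.2.
Step 4 — H = 0.01575 + j0.1245.
Step 5 — Magnitude: |H| = 0.1255 (-18.0 dB); phase: φ = 82.8°.

|H| = 0.1255 (-18.0 dB), φ = 82.8°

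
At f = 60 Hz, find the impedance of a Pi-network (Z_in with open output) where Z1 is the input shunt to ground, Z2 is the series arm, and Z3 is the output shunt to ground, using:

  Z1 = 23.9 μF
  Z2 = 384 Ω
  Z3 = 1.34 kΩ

Step 1 — Angular frequency: ω = 2π·f = 2π·60 = 377 rad/s.
Step 2 — Component impedances:
  Z1: Z = 1/(jωC) = -j/(ω·C) = 0 - j111 Ω
  Z2: Z = R = 384 Ω
  Z3: Z = R = 1340 Ω
Step 3 — With open output, the series arm Z2 and the output shunt Z3 appear in series to ground: Z2 + Z3 = 1724 Ω.
Step 4 — Parallel with input shunt Z1: Z_in = Z1 || (Z2 + Z3) = 7.116 - j110.5 Ω = 110.8∠-86.3° Ω.

Z = 7.116 - j110.5 Ω = 110.8∠-86.3° Ω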